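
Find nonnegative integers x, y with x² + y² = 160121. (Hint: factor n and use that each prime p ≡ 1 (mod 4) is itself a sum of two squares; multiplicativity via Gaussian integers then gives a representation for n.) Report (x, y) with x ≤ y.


Step 1: Factor n = 160121 = 13 · 109 · 113.
Step 2: Check the mod-4 condition on each prime factor: 13 ≡ 1 (mod 4), exponent 1; 109 ≡ 1 (mod 4), exponent 1; 113 ≡ 1 (mod 4), exponent 1.
All primes ≡ 3 (mod 4) appear to even exponent (or don't appear), so by the two-squares theorem n IS expressible as a sum of two squares.
Step 3: Build a representation. Here n = 13 · 109 · 113 is a product of primes ≡ 1 (mod 4). Each prime p ≡ 1 (mod 4) is itself a sum of two squares; find a² by testing p − a² for a perfect square:
  13: 13 − 1² = 12, 13 − 2² = 9 = 3² ⇒ 13 = 2² + 3².
  109: 109 − 1² = 108, 109 − 2² = 105, 109 − 3² = 100 = 10² ⇒ 109 = 3² + 10².
  113: 113 − 1² = 112, 113 − 2² = 109, 113 − 3² = 104, 113 − 4² = 97, 113 − 5² = 88, 113 − 6² = 77, 113 − 7² = 64 = 8² ⇒ 113 = 7² + 8².
  Combine using the Brahmagupta–Fibonacci identity (a² + b²)(c² + d²) = (ac − bd)² + (ad + bc)² = (ac + bd)² + (ad − bc)²:
  13 · 109 = 1417: from (2² + 3²)(3² + 10²), take (2·3 − 3·10, 2·10 + 3·3) = (6 − 30, 20 + 9) = (-24, 29); dropping signs (only squares matter) gives (24, 29); check 24² + 29² = 576 + 841 = 1417 ✓.
  1417 · 113 = 160121: from (24² + 29²)(7² + 8²), take (24·7 − 29·8, 24·8 + 29·7) = (168 − 232, 192 + 203) = (-64, 395); dropping signs (only squares matter) gives (64, 395); check 64² + 395² = 4096 + 156025 = 160121 ✓.
Step 4: Order so x ≤ y and verify: 64² + 395² = 4096 + 156025 = 160121 = n. ✓

n = 160121 = 64² + 395² (one valid representation with x ≤ y).


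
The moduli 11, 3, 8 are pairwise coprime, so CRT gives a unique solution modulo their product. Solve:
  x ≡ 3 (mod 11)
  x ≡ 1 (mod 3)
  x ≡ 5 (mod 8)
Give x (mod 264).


Moduli 11, 3, 8 are pairwise coprime; by CRT there is a unique solution modulo M = 11 · 3 · 8 = 264.
Solve pairwise, accumulating the modulus:
  Start with x ≡ 3 (mod 11).
  Combine with x ≡ 1 (mod 3): since gcd(11, 3) = 1, we get a unique residue mod 33.
    Write x = 3 + 11·t and substitute into x ≡ 1 (mod 3): 11·t ≡ 1 − 3 = -2 (mod 3).
    Reduce coefficients mod 3: 2·t ≡ 1 (mod 3).
    The inverse of 2 mod 3 is 2 (since 2·2 = 4 = 1·3 + 1), so t ≡ 2·1 = 2 ≡ 2 (mod 3).
    Then x = 3 + 11·2 = 25, valid modulo lcm(11, 3) = 33: x ≡ 25 (mod 33).
  Combine with x ≡ 5 (mod 8): since gcd(33, 8) = 1, we get a unique residue mod 264.
    Write x = 25 + 33·t and substitute into x ≡ 5 (mod 8): 33·t ≡ 5 − 25 = -20 (mod 8).
    Reduce coefficients mod 8: 1·t ≡ 4 (mod 8).
    So t ≡ 4 (mod 8).
    Then x = 25 + 33·4 = 157, valid modulo lcm(33, 8) = 264: x ≡ 157 (mod 264).
Verify: 157 mod 11 = 3 ✓, 157 mod 3 = 1 ✓, 157 mod 8 = 5 ✓.

x ≡ 157 (mod 264).


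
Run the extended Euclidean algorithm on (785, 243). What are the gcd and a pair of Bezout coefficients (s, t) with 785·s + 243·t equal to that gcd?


Euclidean algorithm on (785, 243) — divide until remainder is 0:
  785 = 3 · 243 + 56
  243 = 4 · 56 + 19
  56 = 2 · 19 + 18
  19 = 1 · 18 + 1
  18 = 18 · 1 + 0
gcd(785, 243) = 1.
Track Bezout coefficients alongside the remainders: start with r₀ = 785 = a·1 + b·0 (s = 1, t = 0) and r₁ = 243 = a·0 + b·1 (s = 0, t = 1); each new remainder r_{k+1} = r_{k-1} − q_k·r_k inherits s_{k+1} = s_{k-1} − q_k·s_k, t_{k+1} = t_{k-1} − q_k·t_k, so r_k = a·s_k + b·t_k at every step:
  q = 3: r = 56, s = 1 − 3·0 = 1, t = 0 − 3·1 = -3  (check: 785·1 + 243·(-3) = 56)
  q = 4: r = 19, s = 0 − 4·1 = -4, t = 1 − 4·(-3) = 13  (check: 785·(-4) + 243·13 = 19)
  q = 2: r = 18, s = 1 − 2·(-4) = 9, t = -3 − 2·13 = -29  (check: 785·9 + 243·(-29) = 18)
  q = 1: r = 1, s = -4 − 1·9 = -13, t = 13 − 1·(-29) = 42  (check: 785·(-13) + 243·42 = 1)
The row with r = 1 (the gcd) gives the Bezout coefficients s = -13, t = 42.
Result: 785 · (-13) + 243 · (42) = 1.

gcd(785, 243) = 1; s = -13, t = 42 (check: 785·(-13) + 243·42 = 1).


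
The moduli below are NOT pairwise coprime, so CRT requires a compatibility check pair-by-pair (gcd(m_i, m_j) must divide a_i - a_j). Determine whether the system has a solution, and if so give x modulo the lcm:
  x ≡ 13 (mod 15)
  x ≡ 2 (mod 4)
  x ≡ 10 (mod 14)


Moduli 15, 4, 14 are not pairwise coprime, so CRT works modulo lcm(m_i) when all pairwise compatibility conditions hold.
Pairwise compatibility: gcd(m_i, m_j) must divide a_i - a_j for every pair.
Merge one congruence at a time:
  Start: x ≡ 13 (mod 15).
  Combine with x ≡ 2 (mod 4): gcd(15, 4) = 1; 2 - 13 = -11, which IS divisible by 1, so compatible.
    Write x = 13 + 15·t and substitute into x ≡ 2 (mod 4): 15·t ≡ 2 − 13 = -11 (mod 4).
    Reduce coefficients mod 4: 3·t ≡ 1 (mod 4).
    The inverse of 3 mod 4 is 3 (since 3·3 = 9 = 2·4 + 1), so t ≡ 3·1 = 3 ≡ 3 (mod 4).
    Then x = 13 + 15·3 = 58, valid modulo lcm(15, 4) = 60: x ≡ 58 (mod 60).
  Combine with x ≡ 10 (mod 14): gcd(60, 14) = 2; 10 - 58 = -48, which IS divisible by 2, so compatible.
    Write x = 58 + 60·t and substitute into x ≡ 10 (mod 14): 60·t ≡ 10 − 58 = -48 (mod 14).
    Divide the congruence (and modulus) by g = 2: 30·t ≡ -24 (mod 7).
    Reduce coefficients mod 7: 2·t ≡ 4 (mod 7).
    The inverse of 2 mod 7 is 4 (since 2·4 = 8 = 1·7 + 1), so t ≡ 4·4 = 16 ≡ 2 (mod 7).
    Then x = 58 + 60·2 = 178, valid modulo lcm(60, 14) = 420: x ≡ 178 (mod 420).
Verify: 178 mod 15 = 13, 178 mod 4 = 2, 178 mod 14 = 10.

x ≡ 178 (mod 420).


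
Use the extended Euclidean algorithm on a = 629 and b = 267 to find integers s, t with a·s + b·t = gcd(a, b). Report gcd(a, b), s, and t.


Euclidean algorithm on (629, 267) — divide until remainder is 0:
  629 = 2 · 267 + 95
  267 = 2 · 95 + 77
  95 = 1 · 77 + 18
  77 = 4 · 18 + 5
  18 = 3 · 5 + 3
  5 = 1 · 3 + 2
  3 = 1 · 2 + 1
  2 = 2 · 1 + 0
gcd(629, 267) = 1.
Track Bezout coefficients alongside the remainders: start with r₀ = 629 = a·1 + b·0 (s = 1, t = 0) and r₁ = 267 = a·0 + b·1 (s = 0, t = 1); each new remainder r_{k+1} = r_{k-1} − q_k·r_k inherits s_{k+1} = s_{k-1} − q_k·s_k, t_{k+1} = t_{k-1} − q_k·t_k, so r_k = a·s_k + b·t_k at every step:
  q = 2: r = 95, s = 1 − 2·0 = 1, t = 0 − 2·1 = -2  (check: 629·1 + 267·(-2) = 95)
  q = 2: r = 77, s = 0 − 2·1 = -2, t = 1 − 2·(-2) = 5  (check: 629·(-2) + 267·5 = 77)
  q = 1: r = 18, s = 1 − 1·(-2) = 3, t = -2 − 1·5 = -7  (check: 629·3 + 267·(-7) = 18)
  q = 4: r = 5, s = -2 − 4·3 = -14, t = 5 − 4·(-7) = 33  (check: 629·(-14) + 267·33 = 5)
  q = 3: r = 3, s = 3 − 3·(-14) = 45, t = -7 − 3·33 = -106  (check: 629·45 + 267·(-106) = 3)
  q = 1: r = 2, s = -14 − 1·45 = -59, t = 33 − 1·(-106) = 139  (check: 629·(-59) + 267·139 = 2)
  q = 1: r = 1, s = 45 − 1·(-59) = 104, t = -106 − 1·139 = -245  (check: 629·104 + 267·(-245) = 1)
The row with r = 1 (the gcd) gives the Bezout coefficients s = 104, t = -245.
Result: 629 · (104) + 267 · (-245) = 1.

gcd(629, 267) = 1; s = 104, t = -245 (check: 629·104 + 267·(-245) = 1).


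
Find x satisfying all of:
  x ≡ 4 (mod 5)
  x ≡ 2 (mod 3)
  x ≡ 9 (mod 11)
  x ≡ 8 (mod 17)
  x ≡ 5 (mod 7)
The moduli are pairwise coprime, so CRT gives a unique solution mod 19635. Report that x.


Product of moduli M = 5 · 3 · 11 · 17 · 7 = 19635.
Merge one congruence at a time:
  Start: x ≡ 4 (mod 5).
  Combine with x ≡ 2 (mod 3); new modulus lcm = 15.
    Write x = 4 + 5·t and substitute into x ≡ 2 (mod 3): 5·t ≡ 2 − 4 = -2 (mod 3).
    Reduce coefficients mod 3: 2·t ≡ 1 (mod 3).
    The inverse of 2 mod 3 is 2 (since 2·2 = 4 = 1·3 + 1), so t ≡ 2·1 = 2 ≡ 2 (mod 3).
    Then x = 4 + 5·2 = 14, valid modulo lcm(5, 3) = 15: x ≡ 14 (mod 15).
  Combine with x ≡ 9 (mod 11); new modulus lcm = 165.
    Write x = 14 + 15·t and substitute into x ≡ 9 (mod 11): 15·t ≡ 9 − 14 = -5 (mod 11).
    Reduce coefficients mod 11: 4·t ≡ 6 (mod 11).
    The inverse of 4 mod 11 is 3 (since 4·3 = 12 = 1·11 + 1), so t ≡ 3·6 = 18 ≡ 7 (mod 11).
    Then x = 14 + 15·7 = 119, valid modulo lcm(15, 11) = 165: x ≡ 119 (mod 165).
  Combine with x ≡ 8 (mod 17); new modulus lcm = 2805.
    Write x = 119 + 165·t and substitute into x ≡ 8 (mod 17): 165·t ≡ 8 − 119 = -111 (mod 17).
    Reduce coefficients mod 17: 12·t ≡ 8 (mod 17).
    The inverse of 12 mod 17 is 10 (since 12·10 = 120 = 7·17 + 1), so t ≡ 10·8 = 80 ≡ 12 (mod 17).
    Then x = 119 + 165·12 = 2099, valid modulo lcm(165, 17) = 2805: x ≡ 2099 (mod 2805).
  Combine with x ≡ 5 (mod 7); new modulus lcm = 19635.
    Write x = 2099 + 2805·t and substitute into x ≡ 5 (mod 7): 2805·t ≡ 5 − 2099 = -2094 (mod 7).
    Reduce coefficients mod 7: 5·t ≡ 6 (mod 7).
    The inverse of 5 mod 7 is 3 (since 5·3 = 15 = 2·7 + 1), so t ≡ 3·6 = 18 ≡ 4 (mod 7).
    Then x = 2099 + 2805·4 = 13319, valid modulo lcm(2805, 7) = 19635: x ≡ 13319 (mod 19635).
Verify against each original: 13319 mod 5 = 4, 13319 mod 3 = 2, 13319 mod 11 = 9, 13319 mod 17 = 8, 13319 mod 7 = 5.

x ≡ 13319 (mod 19635).


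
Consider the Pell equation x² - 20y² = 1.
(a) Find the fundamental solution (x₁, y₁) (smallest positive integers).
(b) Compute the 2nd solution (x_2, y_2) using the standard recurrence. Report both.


Step 1: Find the fundamental solution (x₁, y₁) of x² - 20y² = 1.
  Expand √20 as a continued fraction. a₀ = ⌊√20⌋ = 4; iterate m_{k+1} = d_k·a_k − m_k, d_{k+1} = (20 − m_{k+1}²)/d_k, a_{k+1} = ⌊(a₀ + m_{k+1})/d_{k+1}⌋ (starting m₀ = 0, d₀ = 1), with convergents p_k = a_k·p_{k-1} + p_{k-2}, q_k = a_k·q_{k-1} + q_{k-2} (p₋₁ = 1, q₋₁ = 0):
  k = 0: a₀ = 4; p₀/q₀ = 4/1; p₀² − 20·q₀² = 16 − 20 = -4.
  k = 1: m = 4, d = 4, a = ⌊(4 + 4)/4⌋ = 2; p/q = (2·4 + 1)/(2·1 + 0) = 9/2; p² − 20·q² = 81 − 80 = 1.
  The first convergent with p² − 20·q² = 1 gives the fundamental solution (x₁, y₁) = (9, 2).
Step 2: Apply the recurrence (x_{n+1}, y_{n+1}) = (x₁x_n + 20y₁y_n, x₁y_n + y₁x_n) repeatedly.
  From (x_1, y_1) = (9, 2): x_2 = 9·9 + 20·2·2 = 161; y_2 = 9·2 + 2·9 = 36.
Step 3: Verify x_2² - 20·y_2² = 25921 - 25920 = 1 (should be 1). ✓

(x_1, y_1) = (9, 2); (x_2, y_2) = (161, 36).


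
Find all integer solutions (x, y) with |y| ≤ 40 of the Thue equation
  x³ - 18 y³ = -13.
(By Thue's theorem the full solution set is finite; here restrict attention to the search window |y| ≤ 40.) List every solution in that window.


The equation is x³ - 18y³ = -13. For fixed y, x³ = 18·y³ − 13, so a solution requires the RHS to be a perfect cube.
Strategy: iterate y from -40 to 40, compute RHS = 18·y³ − 13, and check whether it is a (positive or negative) perfect cube.
Check small values of y:
  y = 0: RHS = -13 is not a perfect cube.
  y = 1: RHS = 5 is not a perfect cube.
  y = -1: RHS = -31 is not a perfect cube.
  y = 2: RHS = 131 is not a perfect cube.
  y = -2: RHS = -157 is not a perfect cube.
  y = 3: RHS = 473 is not a perfect cube.
  y = -3: RHS = -499 is not a perfect cube.
Continuing the search up to |y| = 40 finds no solutions either.
No (x, y) in the scanned range satisfies the equation.

No integer solutions with |y| ≤ 40.


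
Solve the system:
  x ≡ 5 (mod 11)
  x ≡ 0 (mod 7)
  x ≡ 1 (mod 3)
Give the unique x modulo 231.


Moduli 11, 7, 3 are pairwise coprime; by CRT there is a unique solution modulo M = 11 · 7 · 3 = 231.
Solve pairwise, accumulating the modulus:
  Start with x ≡ 5 (mod 11).
  Combine with x ≡ 0 (mod 7): since gcd(11, 7) = 1, we get a unique residue mod 77.
    Write x = 5 + 11·t and substitute into x ≡ 0 (mod 7): 11·t ≡ 0 − 5 = -5 (mod 7).
    Reduce coefficients mod 7: 4·t ≡ 2 (mod 7).
    The inverse of 4 mod 7 is 2 (since 4·2 = 8 = 1·7 + 1), so t ≡ 2·2 = 4 ≡ 4 (mod 7).
    Then x = 5 + 11·4 = 49, valid modulo lcm(11, 7) = 77: x ≡ 49 (mod 77).
  Combine with x ≡ 1 (mod 3): since gcd(77, 3) = 1, we get a unique residue mod 231.
    Write x = 49 + 77·t and substitute into x ≡ 1 (mod 3): 77·t ≡ 1 − 49 = -48 (mod 3).
    Reduce coefficients mod 3: 2·t ≡ 0 (mod 3).
    The inverse of 2 mod 3 is 2 (since 2·2 = 4 = 1·3 + 1), so t ≡ 2·0 = 0 ≡ 0 (mod 3).
    Then x = 49 + 77·0 = 49, valid modulo lcm(77, 3) = 231: x ≡ 49 (mod 231).
Verify: 49 mod 11 = 5 ✓, 49 mod 7 = 0 ✓, 49 mod 3 = 1 ✓.

x ≡ 49 (mod 231).


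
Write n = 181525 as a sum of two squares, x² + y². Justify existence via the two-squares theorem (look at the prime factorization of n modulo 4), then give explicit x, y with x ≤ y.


Step 1: Factor n = 181525 = 5^2 · 53 · 137.
Step 2: Check the mod-4 condition on each prime factor: 5 ≡ 1 (mod 4), exponent 2; 53 ≡ 1 (mod 4), exponent 1; 137 ≡ 1 (mod 4), exponent 1.
All primes ≡ 3 (mod 4) appear to even exponent (or don't appear), so by the two-squares theorem n IS expressible as a sum of two squares.
Step 3: Build a representation. Group n = k² · m with k = 5 and m = 53 · 137 = 7261 (a product of primes ≡ 1 (mod 4)); a representation of m scales to one of n via (k·x)² + (k·y)² = k²(x² + y²). Each prime p ≡ 1 (mod 4) is itself a sum of two squares; find a² by testing p − a² for a perfect square:
  53: 53 − 1² = 52, 53 − 2² = 49 = 7² ⇒ 53 = 2² + 7².
  137: 137 − 1² = 136, 137 − 2² = 133, 137 − 3² = 128, 137 − 4² = 121 = 11² ⇒ 137 = 4² + 11².
  Combine using the Brahmagupta–Fibonacci identity (a² + b²)(c² + d²) = (ac − bd)² + (ad + bc)² = (ac + bd)² + (ad − bc)²:
  53 · 137 = 7261: from (2² + 7²)(4² + 11²), take (2·4 − 7·11, 2·11 + 7·4) = (8 − 77, 22 + 28) = (-69, 50); dropping signs (only squares matter) gives (69, 50); check 69² + 50² = 4761 + 2500 = 7261 ✓.
  Scale by k = 5: (5·69, 5·50) = (345, 250).
Step 4: Order so x ≤ y and verify: 250² + 345² = 62500 + 119025 = 181525 = n. ✓

n = 181525 = 250² + 345² (one valid representation with x ≤ y).


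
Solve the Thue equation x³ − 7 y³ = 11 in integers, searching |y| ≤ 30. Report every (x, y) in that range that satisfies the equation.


The equation is x³ - 7y³ = 11. For fixed y, x³ = 7·y³ + 11, so a solution requires the RHS to be a perfect cube.
Strategy: iterate y from -30 to 30, compute RHS = 7·y³ + 11, and check whether it is a (positive or negative) perfect cube.
Check small values of y:
  y = 0: RHS = 11 is not a perfect cube.
  y = 1: RHS = 18 is not a perfect cube.
  y = -1: RHS = 4 is not a perfect cube.
  y = 2: RHS = 67 is not a perfect cube.
  y = -2: RHS = -45 is not a perfect cube.
  y = 3: RHS = 200 is not a perfect cube.
  y = -3: RHS = -178 is not a perfect cube.
Continuing the search up to |y| = 30 finds no solutions either.
No (x, y) in the scanned range satisfies the equation.

No integer solutions with |y| ≤ 30.


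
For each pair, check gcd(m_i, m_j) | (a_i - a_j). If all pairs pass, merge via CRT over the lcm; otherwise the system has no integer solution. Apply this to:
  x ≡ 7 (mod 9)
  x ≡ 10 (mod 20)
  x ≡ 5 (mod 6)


Moduli 9, 20, 6 are not pairwise coprime, so CRT works modulo lcm(m_i) when all pairwise compatibility conditions hold.
Pairwise compatibility: gcd(m_i, m_j) must divide a_i - a_j for every pair.
Merge one congruence at a time:
  Start: x ≡ 7 (mod 9).
  Combine with x ≡ 10 (mod 20): gcd(9, 20) = 1; 10 - 7 = 3, which IS divisible by 1, so compatible.
    Write x = 7 + 9·t and substitute into x ≡ 10 (mod 20): 9·t ≡ 10 − 7 = 3 (mod 20).
    The inverse of 9 mod 20 is 9 (since 9·9 = 81 = 4·20 + 1), so t ≡ 9·3 = 27 ≡ 7 (mod 20).
    Then x = 7 + 9·7 = 70, valid modulo lcm(9, 20) = 180: x ≡ 70 (mod 180).
  Combine with x ≡ 5 (mod 6): gcd(180, 6) = 6, and 5 - 70 = -65 is NOT divisible by 6.
    ⇒ system is inconsistent (no integer solution).

No solution (the system is inconsistent).


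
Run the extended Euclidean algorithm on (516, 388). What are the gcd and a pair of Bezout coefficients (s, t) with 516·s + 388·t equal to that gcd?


Euclidean algorithm on (516, 388) — divide until remainder is 0:
  516 = 1 · 388 + 128
  388 = 3 · 128 + 4
  128 = 32 · 4 + 0
gcd(516, 388) = 4.
Track Bezout coefficients alongside the remainders: start with r₀ = 516 = a·1 + b·0 (s = 1, t = 0) and r₁ = 388 = a·0 + b·1 (s = 0, t = 1); each new remainder r_{k+1} = r_{k-1} − q_k·r_k inherits s_{k+1} = s_{k-1} − q_k·s_k, t_{k+1} = t_{k-1} − q_k·t_k, so r_k = a·s_k + b·t_k at every step:
  q = 1: r = 128, s = 1 − 1·0 = 1, t = 0 − 1·1 = -1  (check: 516·1 + 388·(-1) = 128)
  q = 3: r = 4, s = 0 − 3·1 = -3, t = 1 − 3·(-1) = 4  (check: 516·(-3) + 388·4 = 4)
The row with r = 4 (the gcd) gives the Bezout coefficients s = -3, t = 4.
Result: 516 · (-3) + 388 · (4) = 4.

gcd(516, 388) = 4; s = -3, t = 4 (check: 516·(-3) + 388·4 = 4).


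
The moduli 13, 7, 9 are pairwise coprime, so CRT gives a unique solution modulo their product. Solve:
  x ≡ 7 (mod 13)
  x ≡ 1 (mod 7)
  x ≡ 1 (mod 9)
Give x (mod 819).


Moduli 13, 7, 9 are pairwise coprime; by CRT there is a unique solution modulo M = 13 · 7 · 9 = 819.
Solve pairwise, accumulating the modulus:
  Start with x ≡ 7 (mod 13).
  Combine with x ≡ 1 (mod 7): since gcd(13, 7) = 1, we get a unique residue mod 91.
    Write x = 7 + 13·t and substitute into x ≡ 1 (mod 7): 13·t ≡ 1 − 7 = -6 (mod 7).
    Reduce coefficients mod 7: 6·t ≡ 1 (mod 7).
    The inverse of 6 mod 7 is 6 (since 6·6 = 36 = 5·7 + 1), so t ≡ 6·1 = 6 ≡ 6 (mod 7).
    Then x = 7 + 13·6 = 85, valid modulo lcm(13, 7) = 91: x ≡ 85 (mod 91).
  Combine with x ≡ 1 (mod 9): since gcd(91, 9) = 1, we get a unique residue mod 819.
    Write x = 85 + 91·t and substitute into x ≡ 1 (mod 9): 91·t ≡ 1 − 85 = -84 (mod 9).
    Reduce coefficients mod 9: 1·t ≡ 6 (mod 9).
    So t ≡ 6 (mod 9).
    Then x = 85 + 91·6 = 631, valid modulo lcm(91, 9) = 819: x ≡ 631 (mod 819).
Verify: 631 mod 13 = 7 ✓, 631 mod 7 = 1 ✓, 631 mod 9 = 1 ✓.

x ≡ 631 (mod 819).


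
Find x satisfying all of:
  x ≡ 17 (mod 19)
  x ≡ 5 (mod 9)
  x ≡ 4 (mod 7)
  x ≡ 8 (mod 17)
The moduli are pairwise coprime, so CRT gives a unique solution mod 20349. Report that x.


Product of moduli M = 19 · 9 · 7 · 17 = 20349.
Merge one congruence at a time:
  Start: x ≡ 17 (mod 19).
  Combine with x ≡ 5 (mod 9); new modulus lcm = 171.
    Write x = 17 + 19·t and substitute into x ≡ 5 (mod 9): 19·t ≡ 5 − 17 = -12 (mod 9).
    Reduce coefficients mod 9: 1·t ≡ 6 (mod 9).
    So t ≡ 6 (mod 9).
    Then x = 17 + 19·6 = 131, valid modulo lcm(19, 9) = 171: x ≡ 131 (mod 171).
  Combine with x ≡ 4 (mod 7); new modulus lcm = 1197.
    Write x = 131 + 171·t and substitute into x ≡ 4 (mod 7): 171·t ≡ 4 − 131 = -127 (mod 7).
    Reduce coefficients mod 7: 3·t ≡ 6 (mod 7).
    The inverse of 3 mod 7 is 5 (since 3·5 = 15 = 2·7 + 1), so t ≡ 5·6 = 30 ≡ 2 (mod 7).
    Then x = 131 + 171·2 = 473, valid modulo lcm(171, 7) = 1197: x ≡ 473 (mod 1197).
  Combine with x ≡ 8 (mod 17); new modulus lcm = 20349.
    Write x = 473 + 1197·t and substitute into x ≡ 8 (mod 17): 1197·t ≡ 8 − 473 = -465 (mod 17).
    Reduce coefficients mod 17: 7·t ≡ 11 (mod 17).
    The inverse of 7 mod 17 is 5 (since 7·5 = 35 = 2·17 + 1), so t ≡ 5·11 = 55 ≡ 4 (mod 17).
    Then x = 473 + 1197·4 = 5261, valid modulo lcm(1197, 17) = 20349: x ≡ 5261 (mod 20349).
Verify against each original: 5261 mod 19 = 17, 5261 mod 9 = 5, 5261 mod 7 = 4, 5261 mod 17 = 8.

x ≡ 5261 (mod 20349).


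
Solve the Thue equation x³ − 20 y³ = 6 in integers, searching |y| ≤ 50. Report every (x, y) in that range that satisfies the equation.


The equation is x³ - 20y³ = 6. For fixed y, x³ = 20·y³ + 6, so a solution requires the RHS to be a perfect cube.
Strategy: iterate y from -50 to 50, compute RHS = 20·y³ + 6, and check whether it is a (positive or negative) perfect cube.
Check small values of y:
  y = 0: RHS = 6 is not a perfect cube.
  y = 1: RHS = 26 is not a perfect cube.
  y = -1: RHS = -14 is not a perfect cube.
  y = 2: RHS = 166 is not a perfect cube.
  y = -2: RHS = -154 is not a perfect cube.
  y = 3: RHS = 546 is not a perfect cube.
  y = -3: RHS = -534 is not a perfect cube.
Continuing the search up to |y| = 50 finds no solutions either.
No (x, y) in the scanned range satisfies the equation.

No integer solutions with |y| ≤ 50.


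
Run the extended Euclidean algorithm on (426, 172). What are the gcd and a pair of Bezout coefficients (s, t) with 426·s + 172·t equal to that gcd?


Euclidean algorithm on (426, 172) — divide until remainder is 0:
  426 = 2 · 172 + 82
  172 = 2 · 82 + 8
  82 = 10 · 8 + 2
  8 = 4 · 2 + 0
gcd(426, 172) = 2.
Track Bezout coefficients alongside the remainders: start with r₀ = 426 = a·1 + b·0 (s = 1, t = 0) and r₁ = 172 = a·0 + b·1 (s = 0, t = 1); each new remainder r_{k+1} = r_{k-1} − q_k·r_k inherits s_{k+1} = s_{k-1} − q_k·s_k, t_{k+1} = t_{k-1} − q_k·t_k, so r_k = a·s_k + b·t_k at every step:
  q = 2: r = 82, s = 1 − 2·0 = 1, t = 0 − 2·1 = -2  (check: 426·1 + 172·(-2) = 82)
  q = 2: r = 8, s = 0 − 2·1 = -2, t = 1 − 2·(-2) = 5  (check: 426·(-2) + 172·5 = 8)
  q = 10: r = 2, s = 1 − 10·(-2) = 21, t = -2 − 10·5 = -52  (check: 426·21 + 172·(-52) = 2)
The row with r = 2 (the gcd) gives the Bezout coefficients s = 21, t = -52.
Result: 426 · (21) + 172 · (-52) = 2.

gcd(426, 172) = 2; s = 21, t = -52 (check: 426·21 + 172·(-52) = 2).


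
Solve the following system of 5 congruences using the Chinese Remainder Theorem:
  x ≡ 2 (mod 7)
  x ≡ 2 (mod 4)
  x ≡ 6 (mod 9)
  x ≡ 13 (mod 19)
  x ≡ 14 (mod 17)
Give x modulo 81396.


Product of moduli M = 7 · 4 · 9 · 19 · 17 = 81396.
Merge one congruence at a time:
  Start: x ≡ 2 (mod 7).
  Combine with x ≡ 2 (mod 4); new modulus lcm = 28.
    Write x = 2 + 7·t and substitute into x ≡ 2 (mod 4): 7·t ≡ 2 − 2 = 0 (mod 4).
    Reduce coefficients mod 4: 3·t ≡ 0 (mod 4).
    The inverse of 3 mod 4 is 3 (since 3·3 = 9 = 2·4 + 1), so t ≡ 3·0 = 0 ≡ 0 (mod 4).
    Then x = 2 + 7·0 = 2, valid modulo lcm(7, 4) = 28: x ≡ 2 (mod 28).
  Combine with x ≡ 6 (mod 9); new modulus lcm = 252.
    Write x = 2 + 28·t and substitute into x ≡ 6 (mod 9): 28·t ≡ 6 − 2 = 4 (mod 9).
    Reduce coefficients mod 9: 1·t ≡ 4 (mod 9).
    So t ≡ 4 (mod 9).
    Then x = 2 + 28·4 = 114, valid modulo lcm(28, 9) = 252: x ≡ 114 (mod 252).
  Combine with x ≡ 13 (mod 19); new modulus lcm = 4788.
    Write x = 114 + 252·t and substitute into x ≡ 13 (mod 19): 252·t ≡ 13 − 114 = -101 (mod 19).
    Reduce coefficients mod 19: 5·t ≡ 13 (mod 19).
    The inverse of 5 mod 19 is 4 (since 5·4 = 20 = 1·19 + 1), so t ≡ 4·13 = 52 ≡ 14 (mod 19).
    Then x = 114 + 252·14 = 3642, valid modulo lcm(252, 19) = 4788: x ≡ 3642 (mod 4788).
  Combine with x ≡ 14 (mod 17); new modulus lcm = 81396.
    Write x = 3642 + 4788·t and substitute into x ≡ 14 (mod 17): 4788·t ≡ 14 − 3642 = -3628 (mod 17).
    Reduce coefficients mod 17: 11·t ≡ 10 (mod 17).
    The inverse of 11 mod 17 is 14 (since 11·14 = 154 = 9·17 + 1), so t ≡ 14·10 = 140 ≡ 4 (mod 17).
    Then x = 3642 + 4788·4 = 22794, valid modulo lcm(4788, 17) = 81396: x ≡ 22794 (mod 81396).
Verify against each original: 22794 mod 7 = 2, 22794 mod 4 = 2, 22794 mod 9 = 6, 22794 mod 19 = 13, 22794 mod 17 = 14.

x ≡ 22794 (mod 81396).


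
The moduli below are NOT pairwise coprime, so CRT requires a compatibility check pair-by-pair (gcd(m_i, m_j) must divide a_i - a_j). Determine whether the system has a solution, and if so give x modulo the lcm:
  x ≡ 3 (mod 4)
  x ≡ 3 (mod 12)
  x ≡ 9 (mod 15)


Moduli 4, 12, 15 are not pairwise coprime, so CRT works modulo lcm(m_i) when all pairwise compatibility conditions hold.
Pairwise compatibility: gcd(m_i, m_j) must divide a_i - a_j for every pair.
Merge one congruence at a time:
  Start: x ≡ 3 (mod 4).
  Combine with x ≡ 3 (mod 12): gcd(4, 12) = 4; 3 - 3 = 0, which IS divisible by 4, so compatible.
    Write x = 3 + 4·t and substitute into x ≡ 3 (mod 12): 4·t ≡ 3 − 3 = 0 (mod 12).
    Divide the congruence (and modulus) by g = 4: 1·t ≡ 0 (mod 3).
    So t ≡ 0 (mod 3).
    Then x = 3 + 4·0 = 3, valid modulo lcm(4, 12) = 12: x ≡ 3 (mod 12).
  Combine with x ≡ 9 (mod 15): gcd(12, 15) = 3; 9 - 3 = 6, which IS divisible by 3, so compatible.
    Write x = 3 + 12·t and substitute into x ≡ 9 (mod 15): 12·t ≡ 9 − 3 = 6 (mod 15).
    Divide the congruence (and modulus) by g = 3: 4·t ≡ 2 (mod 5).
    The inverse of 4 mod 5 is 4 (since 4·4 = 16 = 3·5 + 1), so t ≡ 4·2 = 8 ≡ 3 (mod 5).
    Then x = 3 + 12·3 = 39, valid modulo lcm(12, 15) = 60: x ≡ 39 (mod 60).
Verify: 39 mod 4 = 3, 39 mod 12 = 3, 39 mod 15 = 9.

x ≡ 39 (mod 60).


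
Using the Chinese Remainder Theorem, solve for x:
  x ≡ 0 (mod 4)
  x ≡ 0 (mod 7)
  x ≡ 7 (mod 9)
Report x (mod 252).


Moduli 4, 7, 9 are pairwise coprime; by CRT there is a unique solution modulo M = 4 · 7 · 9 = 252.
Solve pairwise, accumulating the modulus:
  Start with x ≡ 0 (mod 4).
  Combine with x ≡ 0 (mod 7): since gcd(4, 7) = 1, we get a unique residue mod 28.
    Write x = 0 + 4·t and substitute into x ≡ 0 (mod 7): 4·t ≡ 0 − 0 = 0 (mod 7).
    The inverse of 4 mod 7 is 2 (since 4·2 = 8 = 1·7 + 1), so t ≡ 2·0 = 0 ≡ 0 (mod 7).
    Then x = 0 + 4·0 = 0, valid modulo lcm(4, 7) = 28: x ≡ 0 (mod 28).
  Combine with x ≡ 7 (mod 9): since gcd(28, 9) = 1, we get a unique residue mod 252.
    Write x = 0 + 28·t and substitute into x ≡ 7 (mod 9): 28·t ≡ 7 − 0 = 7 (mod 9).
    Reduce coefficients mod 9: 1·t ≡ 7 (mod 9).
    So t ≡ 7 (mod 9).
    Then x = 0 + 28·7 = 196, valid modulo lcm(28, 9) = 252: x ≡ 196 (mod 252).
Verify: 196 mod 4 = 0 ✓, 196 mod 7 = 0 ✓, 196 mod 9 = 7 ✓.

x ≡ 196 (mod 252).


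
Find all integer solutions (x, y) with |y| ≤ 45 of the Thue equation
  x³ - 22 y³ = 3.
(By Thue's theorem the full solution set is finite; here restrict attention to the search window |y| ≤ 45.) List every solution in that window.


The equation is x³ - 22y³ = 3. For fixed y, x³ = 22·y³ + 3, so a solution requires the RHS to be a perfect cube.
Strategy: iterate y from -45 to 45, compute RHS = 22·y³ + 3, and check whether it is a (positive or negative) perfect cube.
Check small values of y:
  y = 0: RHS = 3 is not a perfect cube.
  y = 1: RHS = 25 is not a perfect cube.
  y = -1: RHS = -19 is not a perfect cube.
  y = 2: RHS = 179 is not a perfect cube.
  y = -2: RHS = -173 is not a perfect cube.
  y = 3: RHS = 597 is not a perfect cube.
  y = -3: RHS = -591 is not a perfect cube.
Continuing the search up to |y| = 45 finds no solutions either.
No (x, y) in the scanned range satisfies the equation.

No integer solutions with |y| ≤ 45.


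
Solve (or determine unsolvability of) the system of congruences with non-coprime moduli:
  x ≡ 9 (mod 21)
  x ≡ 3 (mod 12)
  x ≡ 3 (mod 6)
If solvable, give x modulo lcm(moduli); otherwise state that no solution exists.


Moduli 21, 12, 6 are not pairwise coprime, so CRT works modulo lcm(m_i) when all pairwise compatibility conditions hold.
Pairwise compatibility: gcd(m_i, m_j) must divide a_i - a_j for every pair.
Merge one congruence at a time:
  Start: x ≡ 9 (mod 21).
  Combine with x ≡ 3 (mod 12): gcd(21, 12) = 3; 3 - 9 = -6, which IS divisible by 3, so compatible.
    Write x = 9 + 21·t and substitute into x ≡ 3 (mod 12): 21·t ≡ 3 − 9 = -6 (mod 12).
    Divide the congruence (and modulus) by g = 3: 7·t ≡ -2 (mod 4).
    Reduce coefficients mod 4: 3·t ≡ 2 (mod 4).
    The inverse of 3 mod 4 is 3 (since 3·3 = 9 = 2·4 + 1), so t ≡ 3·2 = 6 ≡ 2 (mod 4).
    Then x = 9 + 21·2 = 51, valid modulo lcm(21, 12) = 84: x ≡ 51 (mod 84).
  Combine with x ≡ 3 (mod 6): gcd(84, 6) = 6; 3 - 51 = -48, which IS divisible by 6, so compatible.
    Write x = 51 + 84·t and substitute into x ≡ 3 (mod 6): 84·t ≡ 3 − 51 = -48 (mod 6).
    Divide the congruence (and modulus) by g = 6: 14·t ≡ -8 (mod 1).
    Modulo 1 every t works; take t = 0.
    Then x = 51 + 84·0 = 51, valid modulo lcm(84, 6) = 84: x ≡ 51 (mod 84).
Verify: 51 mod 21 = 9, 51 mod 12 = 3, 51 mod 6 = 3.

x ≡ 51 (mod 84).


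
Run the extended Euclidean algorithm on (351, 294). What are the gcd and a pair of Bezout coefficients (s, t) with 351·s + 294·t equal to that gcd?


Euclidean algorithm on (351, 294) — divide until remainder is 0:
  351 = 1 · 294 + 57
  294 = 5 · 57 + 9
  57 = 6 · 9 + 3
  9 = 3 · 3 + 0
gcd(351, 294) = 3.
Track Bezout coefficients alongside the remainders: start with r₀ = 351 = a·1 + b·0 (s = 1, t = 0) and r₁ = 294 = a·0 + b·1 (s = 0, t = 1); each new remainder r_{k+1} = r_{k-1} − q_k·r_k inherits s_{k+1} = s_{k-1} − q_k·s_k, t_{k+1} = t_{k-1} − q_k·t_k, so r_k = a·s_k + b·t_k at every step:
  q = 1: r = 57, s = 1 − 1·0 = 1, t = 0 − 1·1 = -1  (check: 351·1 + 294·(-1) = 57)
  q = 5: r = 9, s = 0 − 5·1 = -5, t = 1 − 5·(-1) = 6  (check: 351·(-5) + 294·6 = 9)
  q = 6: r = 3, s = 1 − 6·(-5) = 31, t = -1 − 6·6 = -37  (check: 351·31 + 294·(-37) = 3)
The row with r = 3 (the gcd) gives the Bezout coefficients s = 31, t = -37.
Result: 351 · (31) + 294 · (-37) = 3.

gcd(351, 294) = 3; s = 31, t = -37 (check: 351·31 + 294·(-37) = 3).


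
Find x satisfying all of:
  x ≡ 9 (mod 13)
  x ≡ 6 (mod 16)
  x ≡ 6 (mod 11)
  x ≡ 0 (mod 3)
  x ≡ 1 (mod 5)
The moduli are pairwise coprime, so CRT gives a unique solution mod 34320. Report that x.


Product of moduli M = 13 · 16 · 11 · 3 · 5 = 34320.
Merge one congruence at a time:
  Start: x ≡ 9 (mod 13).
  Combine with x ≡ 6 (mod 16); new modulus lcm = 208.
    Write x = 9 + 13·t and substitute into x ≡ 6 (mod 16): 13·t ≡ 6 − 9 = -3 (mod 16).
    Reduce coefficients mod 16: 13·t ≡ 13 (mod 16).
    The inverse of 13 mod 16 is 5 (since 13·5 = 65 = 4·16 + 1), so t ≡ 5·13 = 65 ≡ 1 (mod 16).
    Then x = 9 + 13·1 = 22, valid modulo lcm(13, 16) = 208: x ≡ 22 (mod 208).
  Combine with x ≡ 6 (mod 11); new modulus lcm = 2288.
    Write x = 22 + 208·t and substitute into x ≡ 6 (mod 11): 208·t ≡ 6 − 22 = -16 (mod 11).
    Reduce coefficients mod 11: 10·t ≡ 6 (mod 11).
    The inverse of 10 mod 11 is 10 (since 10·10 = 100 = 9·11 + 1), so t ≡ 10·6 = 60 ≡ 5 (mod 11).
    Then x = 22 + 208·5 = 1062, valid modulo lcm(208, 11) = 2288: x ≡ 1062 (mod 2288).
  Combine with x ≡ 0 (mod 3); new modulus lcm = 6864.
    Write x = 1062 + 2288·t and substitute into x ≡ 0 (mod 3): 2288·t ≡ 0 − 1062 = -1062 (mod 3).
    Reduce coefficients mod 3: 2·t ≡ 0 (mod 3).
    The inverse of 2 mod 3 is 2 (since 2·2 = 4 = 1·3 + 1), so t ≡ 2·0 = 0 ≡ 0 (mod 3).
    Then x = 1062 + 2288·0 = 1062, valid modulo lcm(2288, 3) = 6864: x ≡ 1062 (mod 6864).
  Combine with x ≡ 1 (mod 5); new modulus lcm = 34320.
    Write x = 1062 + 6864·t and substitute into x ≡ 1 (mod 5): 6864·t ≡ 1 − 1062 = -1061 (mod 5).
    Reduce coefficients mod 5: 4·t ≡ 4 (mod 5).
    The inverse of 4 mod 5 is 4 (since 4·4 = 16 = 3·5 + 1), so t ≡ 4·4 = 16 ≡ 1 (mod 5).
    Then x = 1062 + 6864·1 = 7926, valid modulo lcm(6864, 5) = 34320: x ≡ 7926 (mod 34320).
Verify against each original: 7926 mod 13 = 9, 7926 mod 16 = 6, 7926 mod 11 = 6, 7926 mod 3 = 0, 7926 mod 5 = 1.

x ≡ 7926 (mod 34320).


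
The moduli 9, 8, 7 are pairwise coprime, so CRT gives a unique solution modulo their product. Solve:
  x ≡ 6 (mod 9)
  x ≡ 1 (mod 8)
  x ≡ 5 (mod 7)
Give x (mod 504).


Moduli 9, 8, 7 are pairwise coprime; by CRT there is a unique solution modulo M = 9 · 8 · 7 = 504.
Solve pairwise, accumulating the modulus:
  Start with x ≡ 6 (mod 9).
  Combine with x ≡ 1 (mod 8): since gcd(9, 8) = 1, we get a unique residue mod 72.
    Write x = 6 + 9·t and substitute into x ≡ 1 (mod 8): 9·t ≡ 1 − 6 = -5 (mod 8).
    Reduce coefficients mod 8: 1·t ≡ 3 (mod 8).
    So t ≡ 3 (mod 8).
    Then x = 6 + 9·3 = 33, valid modulo lcm(9, 8) = 72: x ≡ 33 (mod 72).
  Combine with x ≡ 5 (mod 7): since gcd(72, 7) = 1, we get a unique residue mod 504.
    Write x = 33 + 72·t and substitute into x ≡ 5 (mod 7): 72·t ≡ 5 − 33 = -28 (mod 7).
    Reduce coefficients mod 7: 2·t ≡ 0 (mod 7).
    The inverse of 2 mod 7 is 4 (since 2·4 = 8 = 1·7 + 1), so t ≡ 4·0 = 0 ≡ 0 (mod 7).
    Then x = 33 + 72·0 = 33, valid modulo lcm(72, 7) = 504: x ≡ 33 (mod 504).
Verify: 33 mod 9 = 6 ✓, 33 mod 8 = 1 ✓, 33 mod 7 = 5 ✓.

x ≡ 33 (mod 504).


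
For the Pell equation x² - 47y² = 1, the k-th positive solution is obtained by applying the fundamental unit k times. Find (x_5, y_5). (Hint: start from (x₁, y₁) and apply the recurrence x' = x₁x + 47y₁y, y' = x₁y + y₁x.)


Step 1: Find the fundamental solution (x₁, y₁) of x² - 47y² = 1.
  Expand √47 as a continued fraction. a₀ = ⌊√47⌋ = 6; iterate m_{k+1} = d_k·a_k − m_k, d_{k+1} = (47 − m_{k+1}²)/d_k, a_{k+1} = ⌊(a₀ + m_{k+1})/d_{k+1}⌋ (starting m₀ = 0, d₀ = 1), with convergents p_k = a_k·p_{k-1} + p_{k-2}, q_k = a_k·q_{k-1} + q_{k-2} (p₋₁ = 1, q₋₁ = 0):
  k = 0: a₀ = 6; p₀/q₀ = 6/1; p₀² − 47·q₀² = 36 − 47 = -11.
  k = 1: m = 6, d = 11, a = ⌊(6 + 6)/11⌋ = 1; p/q = (1·6 + 1)/(1·1 + 0) = 7/1; p² − 47·q² = 49 − 47 = 2.
  k = 2: m = 5, d = 2, a = ⌊(6 + 5)/2⌋ = 5; p/q = (5·7 + 6)/(5·1 + 1) = 41/6; p² − 47·q² = 1681 − 1692 = -11.
  k = 3: m = 5, d = 11, a = ⌊(6 + 5)/11⌋ = 1; p/q = (1·41 + 7)/(1·6 + 1) = 48/7; p² − 47·q² = 2304 − 2303 = 1.
  The first convergent with p² − 47·q² = 1 gives the fundamental solution (x₁, y₁) = (48, 7).
Step 2: Apply the recurrence (x_{n+1}, y_{n+1}) = (x₁x_n + 47y₁y_n, x₁y_n + y₁x_n) repeatedly.
  From (x_1, y_1) = (48, 7): x_2 = 48·48 + 47·7·7 = 4607; y_2 = 48·7 + 7·48 = 672.
  From (x_2, y_2) = (4607, 672): x_3 = 48·4607 + 47·7·672 = 442224; y_3 = 48·672 + 7·4607 = 64505.
  From (x_3, y_3) = (442224, 64505): x_4 = 48·442224 + 47·7·64505 = 42448897; y_4 = 48·64505 + 7·442224 = 6191808.
  From (x_4, y_4) = (42448897, 6191808): x_5 = 48·42448897 + 47·7·6191808 = 4074651888; y_5 = 48·6191808 + 7·42448897 = 594349063.
Step 3: Verify x_5² - 47·y_5² = 16602788008381964544 - 16602788008381964543 = 1 (should be 1). ✓

(x_1, y_1) = (48, 7); (x_5, y_5) = (4074651888, 594349063).


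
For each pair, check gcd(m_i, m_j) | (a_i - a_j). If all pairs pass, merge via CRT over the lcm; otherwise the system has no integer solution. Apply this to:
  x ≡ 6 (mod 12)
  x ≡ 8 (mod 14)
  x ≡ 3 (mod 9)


Moduli 12, 14, 9 are not pairwise coprime, so CRT works modulo lcm(m_i) when all pairwise compatibility conditions hold.
Pairwise compatibility: gcd(m_i, m_j) must divide a_i - a_j for every pair.
Merge one congruence at a time:
  Start: x ≡ 6 (mod 12).
  Combine with x ≡ 8 (mod 14): gcd(12, 14) = 2; 8 - 6 = 2, which IS divisible by 2, so compatible.
    Write x = 6 + 12·t and substitute into x ≡ 8 (mod 14): 12·t ≡ 8 − 6 = 2 (mod 14).
    Divide the congruence (and modulus) by g = 2: 6·t ≡ 1 (mod 7).
    The inverse of 6 mod 7 is 6 (since 6·6 = 36 = 5·7 + 1), so t ≡ 6·1 = 6 ≡ 6 (mod 7).
    Then x = 6 + 12·6 = 78, valid modulo lcm(12, 14) = 84: x ≡ 78 (mod 84).
  Combine with x ≡ 3 (mod 9): gcd(84, 9) = 3; 3 - 78 = -75, which IS divisible by 3, so compatible.
    Write x = 78 + 84·t and substitute into x ≡ 3 (mod 9): 84·t ≡ 3 − 78 = -75 (mod 9).
    Divide the congruence (and modulus) by g = 3: 28·t ≡ -25 (mod 3).
    Reduce coefficients mod 3: 1·t ≡ 2 (mod 3).
    So t ≡ 2 (mod 3).
    Then x = 78 + 84·2 = 246, valid modulo lcm(84, 9) = 252: x ≡ 246 (mod 252).
Verify: 246 mod 12 = 6, 246 mod 14 = 8, 246 mod 9 = 3.

x ≡ 246 (mod 252).


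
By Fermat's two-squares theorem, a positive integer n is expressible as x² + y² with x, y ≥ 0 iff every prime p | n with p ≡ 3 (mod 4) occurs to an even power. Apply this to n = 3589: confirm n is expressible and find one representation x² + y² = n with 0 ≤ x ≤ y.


Step 1: Factor n = 3589 = 37 · 97.
Step 2: Check the mod-4 condition on each prime factor: 37 ≡ 1 (mod 4), exponent 1; 97 ≡ 1 (mod 4), exponent 1.
All primes ≡ 3 (mod 4) appear to even exponent (or don't appear), so by the two-squares theorem n IS expressible as a sum of two squares.
Step 3: Build a representation. Here n = 37 · 97 is a product of primes ≡ 1 (mod 4). Each prime p ≡ 1 (mod 4) is itself a sum of two squares; find a² by testing p − a² for a perfect square:
  37: 37 − 1² = 36 = 6² ⇒ 37 = 1² + 6².
  97: 97 − 1² = 96, 97 − 2² = 93, 97 − 3² = 88, 97 − 4² = 81 = 9² ⇒ 97 = 4² + 9².
  Combine using the Brahmagupta–Fibonacci identity (a² + b²)(c² + d²) = (ac − bd)² + (ad + bc)² = (ac + bd)² + (ad − bc)²:
  37 · 97 = 3589: from (1² + 6²)(4² + 9²), take (1·4 − 6·9, 1·9 + 6·4) = (4 − 54, 9 + 24) = (-50, 33); dropping signs (only squares matter) gives (50, 33); check 50² + 33² = 2500 + 1089 = 3589 ✓.
Step 4: Order so x ≤ y and verify: 33² + 50² = 1089 + 2500 = 3589 = n. ✓

n = 3589 = 33² + 50² (one valid representation with x ≤ y).


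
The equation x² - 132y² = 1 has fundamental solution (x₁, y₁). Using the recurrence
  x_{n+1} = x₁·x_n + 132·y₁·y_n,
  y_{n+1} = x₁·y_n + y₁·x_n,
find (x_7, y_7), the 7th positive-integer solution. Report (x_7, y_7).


Step 1: Find the fundamental solution (x₁, y₁) of x² - 132y² = 1.
  Expand √132 as a continued fraction. a₀ = ⌊√132⌋ = 11; iterate m_{k+1} = d_k·a_k − m_k, d_{k+1} = (132 − m_{k+1}²)/d_k, a_{k+1} = ⌊(a₀ + m_{k+1})/d_{k+1}⌋ (starting m₀ = 0, d₀ = 1), with convergents p_k = a_k·p_{k-1} + p_{k-2}, q_k = a_k·q_{k-1} + q_{k-2} (p₋₁ = 1, q₋₁ = 0):
  k = 0: a₀ = 11; p₀/q₀ = 11/1; p₀² − 132·q₀² = 121 − 132 = -11.
  k = 1: m = 11, d = 11, a = ⌊(11 + 11)/11⌋ = 2; p/q = (2·11 + 1)/(2·1 + 0) = 23/2; p² − 132·q² = 529 − 528 = 1.
  The first convergent with p² − 132·q² = 1 gives the fundamental solution (x₁, y₁) = (23, 2).
Step 2: Apply the recurrence (x_{n+1}, y_{n+1}) = (x₁x_n + 132y₁y_n, x₁y_n + y₁x_n) repeatedly.
  From (x_1, y_1) = (23, 2): x_2 = 23·23 + 132·2·2 = 1057; y_2 = 23·2 + 2·23 = 92.
  From (x_2, y_2) = (1057, 92): x_3 = 23·1057 + 132·2·92 = 48599; y_3 = 23·92 + 2·1057 = 4230.
  From (x_3, y_3) = (48599, 4230): x_4 = 23·48599 + 132·2·4230 = 2234497; y_4 = 23·4230 + 2·48599 = 194488.
  From (x_4, y_4) = (2234497, 194488): x_5 = 23·2234497 + 132·2·194488 = 102738263; y_5 = 23·194488 + 2·2234497 = 8942218.
  From (x_5, y_5) = (102738263, 8942218): x_6 = 23·102738263 + 132·2·8942218 = 4723725601; y_6 = 23·8942218 + 2·102738263 = 411147540.
  From (x_6, y_6) = (4723725601, 411147540): x_7 = 23·4723725601 + 132·2·411147540 = 217188639383; y_7 = 23·411147540 + 2·4723725601 = 18903844622.
Step 3: Verify x_7² - 132·y_7² = 47170905077038818620689 - 47170905077038818620688 = 1 (should be 1). ✓

(x_1, y_1) = (23, 2); (x_7, y_7) = (217188639383, 18903844622).


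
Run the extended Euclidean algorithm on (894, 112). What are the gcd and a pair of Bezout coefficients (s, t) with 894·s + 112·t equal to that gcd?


Euclidean algorithm on (894, 112) — divide until remainder is 0:
  894 = 7 · 112 + 110
  112 = 1 · 110 + 2
  110 = 55 · 2 + 0
gcd(894, 112) = 2.
Track Bezout coefficients alongside the remainders: start with r₀ = 894 = a·1 + b·0 (s = 1, t = 0) and r₁ = 112 = a·0 + b·1 (s = 0, t = 1); each new remainder r_{k+1} = r_{k-1} − q_k·r_k inherits s_{k+1} = s_{k-1} − q_k·s_k, t_{k+1} = t_{k-1} − q_k·t_k, so r_k = a·s_k + b·t_k at every step:
  q = 7: r = 110, s = 1 − 7·0 = 1, t = 0 − 7·1 = -7  (check: 894·1 + 112·(-7) = 110)
  q = 1: r = 2, s = 0 − 1·1 = -1, t = 1 − 1·(-7) = 8  (check: 894·(-1) + 112·8 = 2)
The row with r = 2 (the gcd) gives the Bezout coefficients s = -1, t = 8.
Result: 894 · (-1) + 112 · (8) = 2.

gcd(894, 112) = 2; s = -1, t = 8 (check: 894·(-1) + 112·8 = 2).
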